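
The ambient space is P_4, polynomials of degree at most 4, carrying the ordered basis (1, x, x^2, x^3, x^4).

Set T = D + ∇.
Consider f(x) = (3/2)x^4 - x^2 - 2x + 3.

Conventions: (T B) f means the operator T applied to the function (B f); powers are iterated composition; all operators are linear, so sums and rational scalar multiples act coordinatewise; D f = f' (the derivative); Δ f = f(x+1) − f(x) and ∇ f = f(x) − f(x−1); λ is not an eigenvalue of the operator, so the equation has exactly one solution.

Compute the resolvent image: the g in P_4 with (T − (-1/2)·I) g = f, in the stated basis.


g(x) = 3x^4 - 48x^3 + 610x^2 - 5196x + 22112

write g with unknown coordinates in the stated basis and equate coefficients in (T − (-1/2)·I) g = f
solving from the highest basis element down gives g = 3x^4 - 48x^3 + 610x^2 - 5196x + 22112
check: T g = 24x^3 - 306x^2 + 2596x - 11053
so T g − (-1/2)·g = (3/2)x^4 - x^2 - 2x + 3 = f ✓


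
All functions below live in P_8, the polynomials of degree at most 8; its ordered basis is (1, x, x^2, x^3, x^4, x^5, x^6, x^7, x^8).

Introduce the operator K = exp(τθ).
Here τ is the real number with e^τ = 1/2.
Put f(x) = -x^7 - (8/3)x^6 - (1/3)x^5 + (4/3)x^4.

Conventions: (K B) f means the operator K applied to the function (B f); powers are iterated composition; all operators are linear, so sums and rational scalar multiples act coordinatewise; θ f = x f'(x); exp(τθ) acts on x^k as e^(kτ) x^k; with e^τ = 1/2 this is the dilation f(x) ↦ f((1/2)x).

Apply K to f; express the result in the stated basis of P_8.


the image equals g(x) = -(1/128)x^7 - (1/24)x^6 - (1/96)x^5 + (1/12)x^4

exp(τθ) x^k = e^(kτ) x^k; with e^τ = 1/2 this sends x^k to (1/2)^k x^k
x^4 ↦ 1/16 x^4
x^5 ↦ 1/32 x^5
x^6 ↦ 1/64 x^6
x^7 ↦ 1/128 x^7
applying this coordinatewise to f: exp(τθ) f = -(1/128)x^7 - (1/24)x^6 - (1/96)x^5 + (1/12)x^4


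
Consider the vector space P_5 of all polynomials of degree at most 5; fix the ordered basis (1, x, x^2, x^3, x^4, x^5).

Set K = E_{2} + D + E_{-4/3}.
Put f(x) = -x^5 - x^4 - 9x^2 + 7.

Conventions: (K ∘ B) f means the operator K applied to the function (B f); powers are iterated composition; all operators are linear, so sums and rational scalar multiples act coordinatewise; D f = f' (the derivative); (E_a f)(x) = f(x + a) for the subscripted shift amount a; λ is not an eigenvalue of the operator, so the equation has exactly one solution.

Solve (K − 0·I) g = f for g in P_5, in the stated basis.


write g with unknown coordinates in the stated basis and equate coefficients in (K − 0·I) g = f
solving from the highest basis element down gives g = -(1/2)x^5 + (19/12)x^4 + (55/6)x^3 - (4405/108)x^2 - (577/108)x + 178375/1944
check: K g = -x^5 - x^4 - 9x^2 + 7
so K g − 0·g = -x^5 - x^4 - 9x^2 + 7 = f ✓

the result is g(x) = -(1/2)x^5 + (19/12)x^4 + (55/6)x^3 - (4405/108)x^2 - (577/108)x + 178375/1944


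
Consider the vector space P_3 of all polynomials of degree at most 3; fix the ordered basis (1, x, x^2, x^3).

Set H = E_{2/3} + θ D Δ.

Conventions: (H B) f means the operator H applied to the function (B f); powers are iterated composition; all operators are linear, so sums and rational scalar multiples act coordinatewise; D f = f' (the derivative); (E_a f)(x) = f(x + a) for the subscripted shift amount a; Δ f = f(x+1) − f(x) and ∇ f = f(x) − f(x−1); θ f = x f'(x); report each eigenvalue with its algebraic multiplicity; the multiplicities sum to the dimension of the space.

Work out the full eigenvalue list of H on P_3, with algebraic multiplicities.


image of 1: 1
image of x: x + 2/3
image of x^2: x^2 + (4/3)x + 4/9
image of x^3: x^3 + 2x^2 + (22/3)x + 8/27
the matrix is upper triangular; its diagonal is (1, 1, 1, 1)
for a triangular matrix the eigenvalues are the diagonal entries, with algebraic multiplicity their repetition count

λ = 1 (multiplicity 4)


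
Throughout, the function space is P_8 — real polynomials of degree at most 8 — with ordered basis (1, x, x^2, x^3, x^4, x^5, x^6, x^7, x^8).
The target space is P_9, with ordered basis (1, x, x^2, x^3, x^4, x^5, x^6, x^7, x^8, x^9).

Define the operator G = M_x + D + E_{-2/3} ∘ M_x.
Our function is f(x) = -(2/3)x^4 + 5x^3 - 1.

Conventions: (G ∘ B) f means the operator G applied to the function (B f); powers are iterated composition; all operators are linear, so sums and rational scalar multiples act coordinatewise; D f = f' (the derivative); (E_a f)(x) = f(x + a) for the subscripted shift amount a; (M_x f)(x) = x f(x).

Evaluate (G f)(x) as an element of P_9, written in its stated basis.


the image equals g(x) = -(4/3)x^5 + (110/9)x^4 - (512/27)x^3 + (2455/81)x^2 - (2086/243)x + 1270/729

M_x f = -(2/3)x^5 + 5x^4 - x
D f = -(8/3)x^3 + 15x^2
M_x f = -(2/3)x^5 + 5x^4 - x
E_{-2/3} M_x f = -(2/3)x^5 + (65/9)x^4 - (440/27)x^3 + (1240/81)x^2 - (1843/243)x + 1270/729
(M_x + D + E_{-2/3} ∘ M_x) f = -(4/3)x^5 + (110/9)x^4 - (512/27)x^3 + (2455/81)x^2 - (2086/243)x + 1270/729


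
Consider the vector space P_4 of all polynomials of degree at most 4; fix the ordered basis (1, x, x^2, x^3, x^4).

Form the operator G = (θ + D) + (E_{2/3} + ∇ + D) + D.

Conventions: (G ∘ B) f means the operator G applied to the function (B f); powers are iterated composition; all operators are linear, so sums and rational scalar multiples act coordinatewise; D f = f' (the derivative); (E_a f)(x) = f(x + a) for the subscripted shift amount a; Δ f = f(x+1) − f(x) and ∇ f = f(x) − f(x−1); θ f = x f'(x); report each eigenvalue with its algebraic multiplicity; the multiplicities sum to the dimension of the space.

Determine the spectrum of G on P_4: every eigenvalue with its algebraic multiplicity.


λ = 1 (multiplicity 1), λ = 2 (multiplicity 1), λ = 3 (multiplicity 1), λ = 4 (multiplicity 1), λ = 5 (multiplicity 1)

image of 1: 1
image of x: 2x + 14/3
image of x^2: 3x^2 + (28/3)x - 5/9
image of x^3: 4x^3 + 14x^2 - (5/3)x + 35/27
image of x^4: 5x^4 + (56/3)x^3 - (10/3)x^2 + (140/27)x - 65/81
the matrix is upper triangular; its diagonal is (1, 2, 3, 4, 5)
for a triangular matrix the eigenvalues are the diagonal entries, with algebraic multiplicity their repetition count


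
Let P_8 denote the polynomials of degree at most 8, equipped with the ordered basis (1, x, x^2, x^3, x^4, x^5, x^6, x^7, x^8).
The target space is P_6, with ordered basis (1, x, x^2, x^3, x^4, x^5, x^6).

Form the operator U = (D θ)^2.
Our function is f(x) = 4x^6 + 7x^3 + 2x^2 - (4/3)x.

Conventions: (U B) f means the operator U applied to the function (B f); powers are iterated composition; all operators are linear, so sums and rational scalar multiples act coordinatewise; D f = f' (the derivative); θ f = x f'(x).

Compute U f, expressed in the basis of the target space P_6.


the result is g(x) = 3600x^4 + 252x + 8

θ f = 24x^6 + 21x^3 + 4x^2 - (4/3)x
D θ f = 144x^5 + 63x^2 + 8x - 4/3
θ (D θ) f = 720x^5 + 126x^2 + 8x
D θ (D θ) f = 3600x^4 + 252x + 8


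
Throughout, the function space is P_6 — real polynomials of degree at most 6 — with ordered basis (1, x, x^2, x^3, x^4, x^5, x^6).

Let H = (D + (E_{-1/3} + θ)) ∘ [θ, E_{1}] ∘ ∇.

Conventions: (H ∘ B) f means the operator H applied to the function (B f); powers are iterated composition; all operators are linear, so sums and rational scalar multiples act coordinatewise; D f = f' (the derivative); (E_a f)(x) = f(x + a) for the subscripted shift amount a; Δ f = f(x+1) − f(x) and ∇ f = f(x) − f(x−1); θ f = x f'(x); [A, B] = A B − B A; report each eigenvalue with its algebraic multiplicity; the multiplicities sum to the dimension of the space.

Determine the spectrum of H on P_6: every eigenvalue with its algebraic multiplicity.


image of 1: 0
image of x: 0
image of x^2: -2
image of x^3: -12x - 7
image of x^4: -36x^2 - 40x - 40/3
image of x^5: -80x^3 - 130x^2 - (260/3)x - 565/27
image of x^6: -150x^4 - 320x^3 - 320x^2 - (1400/9)x - 832/27
the matrix is upper triangular; its diagonal is (0, 0, 0, 0, 0, 0, 0)
for a triangular matrix the eigenvalues are the diagonal entries, with algebraic multiplicity their repetition count

λ = 0 (multiplicity 7)


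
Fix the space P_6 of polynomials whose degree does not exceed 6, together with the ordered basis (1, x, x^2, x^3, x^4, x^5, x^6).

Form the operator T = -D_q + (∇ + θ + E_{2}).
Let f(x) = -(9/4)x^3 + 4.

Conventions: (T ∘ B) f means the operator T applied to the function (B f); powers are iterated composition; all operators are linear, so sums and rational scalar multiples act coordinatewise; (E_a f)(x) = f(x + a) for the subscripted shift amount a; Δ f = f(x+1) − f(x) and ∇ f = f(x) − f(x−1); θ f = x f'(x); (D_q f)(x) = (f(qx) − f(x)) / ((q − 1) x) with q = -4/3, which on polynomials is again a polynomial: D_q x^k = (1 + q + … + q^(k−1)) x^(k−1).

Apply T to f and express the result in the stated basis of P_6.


D_q f = -(13/4)x^2
(-D_q) f = (13/4)x^2
∇ f = -(27/4)x^2 + (27/4)x - 9/4
θ f = -(27/4)x^3
E_{2} f = -(9/4)x^3 - (27/2)x^2 - 27x - 14
(∇ + θ + E_{2}) f = -9x^3 - (81/4)x^2 - (81/4)x - 65/4
(-D_q + (∇ + θ + E_{2})) f = -9x^3 - 17x^2 - (81/4)x - 65/4

the result is g(x) = -9x^3 - 17x^2 - (81/4)x - 65/4


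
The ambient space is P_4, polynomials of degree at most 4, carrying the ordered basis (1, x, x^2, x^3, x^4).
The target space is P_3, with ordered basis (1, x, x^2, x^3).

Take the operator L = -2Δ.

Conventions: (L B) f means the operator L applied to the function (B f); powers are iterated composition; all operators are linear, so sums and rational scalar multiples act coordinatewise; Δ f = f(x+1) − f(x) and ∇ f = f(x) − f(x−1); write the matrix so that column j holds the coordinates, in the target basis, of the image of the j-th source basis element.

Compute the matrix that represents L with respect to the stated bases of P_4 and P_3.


the matrix is [[0, -2, -2, -2, -2]; [0, 0, -4, -6, -8]; [0, 0, 0, -6, -12]; [0, 0, 0, 0, -8]] (rows listed top to bottom)

image of 1: 0
image of x: -2
image of x^2: -4x - 2
image of x^3: -6x^2 - 6x - 2
image of x^4: -8x^3 - 12x^2 - 8x - 2
each image's coordinates form column j of the matrix


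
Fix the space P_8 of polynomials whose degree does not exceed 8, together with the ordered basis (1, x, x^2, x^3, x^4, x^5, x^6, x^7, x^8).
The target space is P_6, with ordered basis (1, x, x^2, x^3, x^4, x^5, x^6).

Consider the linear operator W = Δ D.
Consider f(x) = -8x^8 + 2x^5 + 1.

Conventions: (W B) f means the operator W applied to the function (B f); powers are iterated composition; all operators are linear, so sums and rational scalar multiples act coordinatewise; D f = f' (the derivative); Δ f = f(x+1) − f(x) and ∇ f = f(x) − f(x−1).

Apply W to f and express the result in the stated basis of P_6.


the result is g(x) = -448x^6 - 1344x^5 - 2240x^4 - 2200x^3 - 1284x^2 - 408x - 54

D f = -64x^7 + 10x^4
Δ D f = -448x^6 - 1344x^5 - 2240x^4 - 2200x^3 - 1284x^2 - 408x - 54


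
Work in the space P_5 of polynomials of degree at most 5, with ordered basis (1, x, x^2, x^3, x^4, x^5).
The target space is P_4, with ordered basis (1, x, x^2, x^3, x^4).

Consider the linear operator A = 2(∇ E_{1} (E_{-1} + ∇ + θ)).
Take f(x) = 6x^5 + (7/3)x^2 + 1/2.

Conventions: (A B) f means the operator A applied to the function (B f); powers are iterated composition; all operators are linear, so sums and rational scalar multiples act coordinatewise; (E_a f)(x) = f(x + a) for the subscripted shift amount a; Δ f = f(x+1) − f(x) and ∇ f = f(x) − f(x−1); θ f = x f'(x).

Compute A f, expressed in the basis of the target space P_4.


the result is g(x) = 360x^4 + 720x^3 + 720x^2 + 388x + 86

E_{-1} f = 6x^5 - 30x^4 + 60x^3 - (173/3)x^2 + (76/3)x - 19/6
∇ f = 30x^4 - 60x^3 + 60x^2 - (76/3)x + 11/3
θ f = 30x^5 + (14/3)x^2
(E_{-1} + ∇ + θ) f = 36x^5 + 7x^2 + 1/2
E_{1} (E_{-1} + ∇ + θ) f = 36x^5 + 180x^4 + 360x^3 + 367x^2 + 194x + 87/2
∇ E_{1} (E_{-1} + ∇ + θ) f = 180x^4 + 360x^3 + 360x^2 + 194x + 43
(2(∇ E_{1} (E_{-1} + ∇ + θ))) f = 360x^4 + 720x^3 + 720x^2 + 388x + 86


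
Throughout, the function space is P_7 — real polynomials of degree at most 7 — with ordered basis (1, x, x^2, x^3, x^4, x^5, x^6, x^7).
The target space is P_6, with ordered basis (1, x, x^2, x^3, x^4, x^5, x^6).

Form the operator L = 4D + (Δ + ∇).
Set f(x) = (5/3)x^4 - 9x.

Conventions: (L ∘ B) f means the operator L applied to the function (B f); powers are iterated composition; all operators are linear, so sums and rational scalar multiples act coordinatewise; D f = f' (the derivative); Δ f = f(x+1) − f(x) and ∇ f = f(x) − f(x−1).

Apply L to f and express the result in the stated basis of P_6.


the result is g(x) = 40x^3 + (40/3)x - 54

D f = (20/3)x^3 - 9
(4D) f = (80/3)x^3 - 36
Δ f = (20/3)x^3 + 10x^2 + (20/3)x - 22/3
∇ f = (20/3)x^3 - 10x^2 + (20/3)x - 32/3
(Δ + ∇) f = (40/3)x^3 + (40/3)x - 18
(4D + (Δ + ∇)) f = 40x^3 + (40/3)x - 54


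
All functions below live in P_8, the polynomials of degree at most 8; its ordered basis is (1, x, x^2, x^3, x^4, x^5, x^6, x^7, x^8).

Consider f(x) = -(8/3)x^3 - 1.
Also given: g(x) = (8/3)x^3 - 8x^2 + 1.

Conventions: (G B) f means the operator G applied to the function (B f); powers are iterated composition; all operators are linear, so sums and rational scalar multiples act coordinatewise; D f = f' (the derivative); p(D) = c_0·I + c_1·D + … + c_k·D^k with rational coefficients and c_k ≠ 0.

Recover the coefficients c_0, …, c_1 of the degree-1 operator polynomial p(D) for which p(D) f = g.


D^0 f = -(8/3)x^3 - 1
D^1 f = -8x^2
matching coefficients of g against c_0 f + c_1 Df + … from the top degree down determines the c_i
solution: c_0 = -1, c_1 = 1

c_0 = -1, c_1 = 1


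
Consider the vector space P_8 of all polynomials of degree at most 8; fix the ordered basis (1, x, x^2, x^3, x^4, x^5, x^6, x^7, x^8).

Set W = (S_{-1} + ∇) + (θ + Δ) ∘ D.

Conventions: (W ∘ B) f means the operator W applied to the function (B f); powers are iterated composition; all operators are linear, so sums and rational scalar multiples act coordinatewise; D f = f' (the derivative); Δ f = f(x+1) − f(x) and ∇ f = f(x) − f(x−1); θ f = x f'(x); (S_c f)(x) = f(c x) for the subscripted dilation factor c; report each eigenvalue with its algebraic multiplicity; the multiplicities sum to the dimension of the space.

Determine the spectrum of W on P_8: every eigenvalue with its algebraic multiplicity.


λ = -1 (multiplicity 4), λ = 1 (multiplicity 5)

image of 1: 1
image of x: -x + 1
image of x^2: x^2 + 4x + 1
image of x^3: -x^3 + 9x^2 + 3x + 4
image of x^4: x^4 + 16x^3 + 6x^2 + 16x + 3
image of x^5: -x^5 + 25x^4 + 10x^3 + 40x^2 + 15x + 6
image of x^6: x^6 + 36x^5 + 15x^4 + 80x^3 + 45x^2 + 36x + 5
image of x^7: -x^7 + 49x^6 + 21x^5 + 140x^4 + 105x^3 + 126x^2 + 35x + 8
image of x^8: x^8 + 64x^7 + 28x^6 + 224x^5 + 210x^4 + 336x^3 + 140x^2 + 64x + 7
the matrix is upper triangular; its diagonal is (1, -1, 1, -1, 1, -1, 1, -1, 1)
for a triangular matrix the eigenvalues are the diagonal entries, with algebraic multiplicity their repetition count


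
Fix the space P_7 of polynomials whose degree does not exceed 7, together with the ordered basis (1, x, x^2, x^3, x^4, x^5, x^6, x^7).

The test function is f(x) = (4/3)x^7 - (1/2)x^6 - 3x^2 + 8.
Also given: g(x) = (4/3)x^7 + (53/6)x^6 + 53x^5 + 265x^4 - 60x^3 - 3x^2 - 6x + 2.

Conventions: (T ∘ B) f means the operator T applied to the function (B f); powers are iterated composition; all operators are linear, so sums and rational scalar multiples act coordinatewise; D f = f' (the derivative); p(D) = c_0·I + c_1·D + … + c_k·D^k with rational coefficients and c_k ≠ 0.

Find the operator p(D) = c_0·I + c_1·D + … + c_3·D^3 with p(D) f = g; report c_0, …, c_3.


c_0 = 1, c_1 = 1, c_2 = 1, c_3 = 1

D^0 f = (4/3)x^7 - (1/2)x^6 - 3x^2 + 8
D^1 f = (28/3)x^6 - 3x^5 - 6x
D^2 f = 56x^5 - 15x^4 - 6
D^3 f = 280x^4 - 60x^3
matching coefficients of g against c_0 f + c_1 Df + … from the top degree down determines the c_i
solution: c_0 = 1, c_1 = 1, c_2 = 1, c_3 = 1


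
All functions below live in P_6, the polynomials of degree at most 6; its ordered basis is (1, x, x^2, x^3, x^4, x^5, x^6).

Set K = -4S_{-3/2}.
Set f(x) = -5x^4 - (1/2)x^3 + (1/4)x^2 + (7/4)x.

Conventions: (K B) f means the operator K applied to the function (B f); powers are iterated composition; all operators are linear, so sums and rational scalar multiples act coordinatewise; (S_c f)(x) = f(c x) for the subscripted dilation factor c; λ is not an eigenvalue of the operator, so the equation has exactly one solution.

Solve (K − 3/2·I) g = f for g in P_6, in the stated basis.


write g with unknown coordinates in the stated basis and equate coefficients in (K − 3/2·I) g = f
solving from the highest basis element down gives g = (20/87)x^4 - (1/24)x^3 - (1/42)x^2 + (7/18)x
check: K g = -(135/29)x^4 - (9/16)x^3 + (3/14)x^2 + (7/3)x
so K g − 3/2·g = -5x^4 - (1/2)x^3 + (1/4)x^2 + (7/4)x = f ✓

g(x) = (20/87)x^4 - (1/24)x^3 - (1/42)x^2 + (7/18)x


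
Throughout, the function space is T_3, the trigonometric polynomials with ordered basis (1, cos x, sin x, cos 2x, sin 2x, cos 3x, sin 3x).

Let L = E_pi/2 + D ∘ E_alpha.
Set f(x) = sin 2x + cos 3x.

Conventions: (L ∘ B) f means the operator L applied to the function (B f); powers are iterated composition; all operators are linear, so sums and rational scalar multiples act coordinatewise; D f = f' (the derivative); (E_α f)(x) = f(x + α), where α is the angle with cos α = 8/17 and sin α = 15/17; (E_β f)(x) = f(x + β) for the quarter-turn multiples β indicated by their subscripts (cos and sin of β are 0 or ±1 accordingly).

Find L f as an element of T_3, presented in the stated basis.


E_pi/2 f = -sin 2x + sin 3x
E_alpha f = (240/289)cos 2x - (161/289)sin 2x - (4888/4913)cos 3x + (495/4913)sin 3x
D E_alpha f = -(322/289)cos 2x - (480/289)sin 2x + (1485/4913)cos 3x + (14664/4913)sin 3x
(E_pi/2 + D ∘ E_alpha) f = -(322/289)cos 2x - (769/289)sin 2x + (1485/4913)cos 3x + (19577/4913)sin 3x

g(x) = -(322/289)cos 2x - (769/289)sin 2x + (1485/4913)cos 3x + (19577/4913)sin 3x


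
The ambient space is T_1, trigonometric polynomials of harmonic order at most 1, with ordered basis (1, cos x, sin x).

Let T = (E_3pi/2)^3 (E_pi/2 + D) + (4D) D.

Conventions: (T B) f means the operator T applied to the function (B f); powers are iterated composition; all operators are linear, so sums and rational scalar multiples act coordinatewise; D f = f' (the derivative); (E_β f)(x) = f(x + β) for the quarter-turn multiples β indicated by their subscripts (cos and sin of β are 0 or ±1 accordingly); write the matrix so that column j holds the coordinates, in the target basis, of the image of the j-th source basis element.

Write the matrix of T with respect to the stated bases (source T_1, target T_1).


image of 1: 1
image of cos x: -6cos x
image of sin x: -6sin x
each image's coordinates form column j of the matrix

the matrix is [[1, 0, 0]; [0, -6, 0]; [0, 0, -6]] (rows listed top to bottom)


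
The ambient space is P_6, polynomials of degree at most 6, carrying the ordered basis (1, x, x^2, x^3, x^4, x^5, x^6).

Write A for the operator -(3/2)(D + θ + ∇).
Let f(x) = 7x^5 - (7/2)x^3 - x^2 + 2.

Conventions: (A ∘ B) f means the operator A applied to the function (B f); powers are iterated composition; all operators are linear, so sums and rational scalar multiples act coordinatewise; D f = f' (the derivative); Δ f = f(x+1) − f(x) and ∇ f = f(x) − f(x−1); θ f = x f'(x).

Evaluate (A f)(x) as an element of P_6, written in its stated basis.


g(x) = -(105/2)x^5 - 105x^4 + (483/4)x^3 - (141/2)x^2 + (171/4)x - 27/4

D f = 35x^4 - (21/2)x^2 - 2x
θ f = 35x^5 - (21/2)x^3 - 2x^2
∇ f = 35x^4 - 70x^3 + (119/2)x^2 - (53/2)x + 9/2
(D + θ + ∇) f = 35x^5 + 70x^4 - (161/2)x^3 + 47x^2 - (57/2)x + 9/2
(-(3/2)(D + θ + ∇)) f = -(105/2)x^5 - 105x^4 + (483/4)x^3 - (141/2)x^2 + (171/4)x - 27/4


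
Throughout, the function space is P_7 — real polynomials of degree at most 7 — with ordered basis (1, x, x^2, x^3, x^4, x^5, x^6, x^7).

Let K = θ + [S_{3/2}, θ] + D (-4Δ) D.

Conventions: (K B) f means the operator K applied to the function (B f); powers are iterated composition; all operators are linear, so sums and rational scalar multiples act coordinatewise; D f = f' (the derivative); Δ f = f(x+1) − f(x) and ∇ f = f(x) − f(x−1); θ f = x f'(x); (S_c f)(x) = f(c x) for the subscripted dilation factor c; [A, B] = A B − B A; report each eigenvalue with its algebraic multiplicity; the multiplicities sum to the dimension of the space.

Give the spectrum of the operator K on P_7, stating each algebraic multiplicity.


λ = 0 (multiplicity 1), λ = 1 (multiplicity 1), λ = 2 (multiplicity 1), λ = 3 (multiplicity 1), λ = 4 (multiplicity 1), λ = 5 (multiplicity 1), λ = 6 (multiplicity 1), λ = 7 (multiplicity 1)

image of 1: 0
image of x: x
image of x^2: 2x^2
image of x^3: 3x^3 - 24
image of x^4: 4x^4 - 96x - 48
image of x^5: 5x^5 - 240x^2 - 240x - 80
image of x^6: 6x^6 - 480x^3 - 720x^2 - 480x - 120
image of x^7: 7x^7 - 840x^4 - 1680x^3 - 1680x^2 - 840x - 168
the matrix is upper triangular; its diagonal is (0, 1, 2, 3, 4, 5, 6, 7)
for a triangular matrix the eigenvalues are the diagonal entries, with algebraic multiplicity their repetition count


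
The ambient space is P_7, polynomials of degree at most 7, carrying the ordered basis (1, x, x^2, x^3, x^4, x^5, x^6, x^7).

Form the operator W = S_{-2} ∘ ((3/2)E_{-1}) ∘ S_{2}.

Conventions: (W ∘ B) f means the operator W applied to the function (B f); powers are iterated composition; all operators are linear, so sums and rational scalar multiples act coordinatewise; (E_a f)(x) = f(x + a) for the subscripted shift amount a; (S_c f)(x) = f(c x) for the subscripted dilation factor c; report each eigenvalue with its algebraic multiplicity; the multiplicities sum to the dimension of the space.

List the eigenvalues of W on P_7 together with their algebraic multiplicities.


λ = -24576 (multiplicity 1), λ = -1536 (multiplicity 1), λ = -96 (multiplicity 1), λ = -6 (multiplicity 1), λ = 3/2 (multiplicity 1), λ = 24 (multiplicity 1), λ = 384 (multiplicity 1), λ = 6144 (multiplicity 1)

image of 1: 3/2
image of x: -6x - 3
image of x^2: 24x^2 + 24x + 6
image of x^3: -96x^3 - 144x^2 - 72x - 12
image of x^4: 384x^4 + 768x^3 + 576x^2 + 192x + 24
image of x^5: -1536x^5 - 3840x^4 - 3840x^3 - 1920x^2 - 480x - 48
image of x^6: 6144x^6 + 18432x^5 + 23040x^4 + 15360x^3 + 5760x^2 + 1152x + 96
image of x^7: -24576x^7 - 86016x^6 - 129024x^5 - 107520x^4 - 53760x^3 - 16128x^2 - 2688x - 192
the matrix is upper triangular; its diagonal is (3/2, -6, 24, -96, 384, -1536, 6144, -24576)
for a triangular matrix the eigenvalues are the diagonal entries, with algebraic multiplicity their repetition count


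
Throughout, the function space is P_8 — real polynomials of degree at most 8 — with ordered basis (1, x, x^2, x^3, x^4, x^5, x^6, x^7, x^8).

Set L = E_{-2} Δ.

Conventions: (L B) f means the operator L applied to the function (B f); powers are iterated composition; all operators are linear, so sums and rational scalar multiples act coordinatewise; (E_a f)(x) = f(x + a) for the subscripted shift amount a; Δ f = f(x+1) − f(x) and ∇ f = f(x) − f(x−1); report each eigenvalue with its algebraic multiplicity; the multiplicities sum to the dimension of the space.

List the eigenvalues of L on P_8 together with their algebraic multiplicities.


λ = 0 (multiplicity 9)

image of 1: 0
image of x: 1
image of x^2: 2x - 3
image of x^3: 3x^2 - 9x + 7
image of x^4: 4x^3 - 18x^2 + 28x - 15
image of x^5: 5x^4 - 30x^3 + 70x^2 - 75x + 31
image of x^6: 6x^5 - 45x^4 + 140x^3 - 225x^2 + 186x - 63
image of x^7: 7x^6 - 63x^5 + 245x^4 - 525x^3 + 651x^2 - 441x + 127
image of x^8: 8x^7 - 84x^6 + 392x^5 - 1050x^4 + 1736x^3 - 1764x^2 + 1016x - 255
the matrix is upper triangular; its diagonal is (0, 0, 0, 0, 0, 0, 0, 0, 0)
for a triangular matrix the eigenvalues are the diagonal entries, with algebraic multiplicity their repetition count


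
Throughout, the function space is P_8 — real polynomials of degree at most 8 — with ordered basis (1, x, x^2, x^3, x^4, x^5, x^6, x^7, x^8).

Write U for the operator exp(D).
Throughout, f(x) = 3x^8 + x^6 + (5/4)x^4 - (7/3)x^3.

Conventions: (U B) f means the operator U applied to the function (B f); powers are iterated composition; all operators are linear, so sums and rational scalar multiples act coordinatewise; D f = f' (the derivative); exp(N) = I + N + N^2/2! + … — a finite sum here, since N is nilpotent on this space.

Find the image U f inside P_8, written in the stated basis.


the image equals g(x) = 3x^8 + 24x^7 + 85x^6 + 174x^5 + (905/4)x^4 + (572/3)x^3 + (199/2)x^2 + 28x + 35/12

order-1 term: 24x^7 + 6x^5 + 5x^3 - 7x^2
order-2 term: 84x^6 + 15x^4 + (15/2)x^2 - 7x
order-3 term: 168x^5 + 20x^3 + 5x - 7/3
order-4 term: 210x^4 + 15x^2 + 5/4
order-5 term: 168x^3 + 6x
order-6 term: 84x^2 + 1
order-7 term: 24x
order-8 term: 3
the series for exp(D) f terminates at order 8
exp(D) f = 3x^8 + 24x^7 + 85x^6 + 174x^5 + (905/4)x^4 + (572/3)x^3 + (199/2)x^2 + 28x + 35/12


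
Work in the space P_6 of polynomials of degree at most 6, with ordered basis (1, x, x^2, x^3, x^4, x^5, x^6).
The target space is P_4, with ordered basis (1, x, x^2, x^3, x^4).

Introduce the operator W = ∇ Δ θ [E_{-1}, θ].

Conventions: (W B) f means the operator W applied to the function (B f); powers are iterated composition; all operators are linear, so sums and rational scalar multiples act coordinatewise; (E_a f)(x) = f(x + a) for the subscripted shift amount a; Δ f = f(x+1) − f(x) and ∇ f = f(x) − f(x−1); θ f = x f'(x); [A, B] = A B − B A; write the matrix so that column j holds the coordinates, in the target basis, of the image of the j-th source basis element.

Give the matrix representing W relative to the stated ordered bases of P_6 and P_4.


image of 1: 0
image of x: 0
image of x^2: 0
image of x^3: -12
image of x^4: -72x + 48
image of x^5: -240x^2 + 360x - 160
image of x^6: -600x^3 + 1440x^2 - 1380x + 480
each image's coordinates form column j of the matrix

the matrix is [[0, 0, 0, -12, 48, -160, 480]; [0, 0, 0, 0, -72, 360, -1380]; [0, 0, 0, 0, 0, -240, 1440]; [0, 0, 0, 0, 0, 0, -600]; [0, 0, 0, 0, 0, 0, 0]] (rows listed top to bottom)


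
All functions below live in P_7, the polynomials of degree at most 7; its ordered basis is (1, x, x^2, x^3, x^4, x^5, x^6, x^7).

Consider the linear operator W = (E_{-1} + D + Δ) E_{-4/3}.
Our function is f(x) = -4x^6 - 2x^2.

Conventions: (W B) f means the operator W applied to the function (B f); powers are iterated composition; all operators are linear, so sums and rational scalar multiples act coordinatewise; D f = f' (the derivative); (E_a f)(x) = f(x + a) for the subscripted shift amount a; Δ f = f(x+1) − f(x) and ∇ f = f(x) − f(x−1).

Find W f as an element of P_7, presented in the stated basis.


the image equals g(x) = -4x^6 + 8x^5 - (200/3)x^4 + (10880/27)x^3 - (27614/27)x^2 + (95660/81)x - 382108/729

E_{-4/3} f = -4x^6 + 32x^5 - (320/3)x^4 + (5120/27)x^3 - (5174/27)x^2 + (8624/81)x - 18976/729
E_{-1} E_{-4/3} f = -4x^6 + 56x^5 - (980/3)x^4 + (27440/27)x^3 - (48074/27)x^2 + (135212/81)x - 478534/729
D E_{-4/3} f = -24x^5 + 160x^4 - (1280/3)x^3 + (5120/9)x^2 - (10348/27)x + 8624/81
Δ E_{-4/3} f = -24x^5 + 100x^4 - (560/3)x^3 + (1700/9)x^2 - (2836/27)x + 2090/81
(E_{-1} + D + Δ) E_{-4/3} f = -4x^6 + 8x^5 - (200/3)x^4 + (10880/27)x^3 - (27614/27)x^2 + (95660/81)x - 382108/729


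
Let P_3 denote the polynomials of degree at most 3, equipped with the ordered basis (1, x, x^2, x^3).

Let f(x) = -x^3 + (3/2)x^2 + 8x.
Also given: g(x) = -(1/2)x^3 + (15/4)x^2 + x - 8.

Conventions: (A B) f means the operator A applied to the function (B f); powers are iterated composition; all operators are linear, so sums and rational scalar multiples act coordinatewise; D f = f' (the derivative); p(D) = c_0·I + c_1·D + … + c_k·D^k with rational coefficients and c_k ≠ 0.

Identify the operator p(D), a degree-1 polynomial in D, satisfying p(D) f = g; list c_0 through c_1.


D^0 f = -x^3 + (3/2)x^2 + 8x
D^1 f = -3x^2 + 3x + 8
matching coefficients of g against c_0 f + c_1 Df + … from the top degree down determines the c_i
solution: c_0 = 1/2, c_1 = -1

c_0 = 1/2, c_1 = -1


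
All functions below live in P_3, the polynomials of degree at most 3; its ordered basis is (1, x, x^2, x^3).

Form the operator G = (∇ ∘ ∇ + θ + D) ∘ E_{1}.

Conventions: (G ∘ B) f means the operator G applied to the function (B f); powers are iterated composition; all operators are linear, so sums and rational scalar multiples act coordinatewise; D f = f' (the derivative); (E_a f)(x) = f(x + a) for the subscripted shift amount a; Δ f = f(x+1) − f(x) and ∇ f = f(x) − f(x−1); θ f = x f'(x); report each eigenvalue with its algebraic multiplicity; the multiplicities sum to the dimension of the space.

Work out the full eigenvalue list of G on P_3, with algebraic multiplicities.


image of 1: 0
image of x: x + 1
image of x^2: 2x^2 + 4x + 4
image of x^3: 3x^3 + 9x^2 + 15x + 3
the matrix is upper triangular; its diagonal is (0, 1, 2, 3)
for a triangular matrix the eigenvalues are the diagonal entries, with algebraic multiplicity their repetition count

λ = 0 (multiplicity 1), λ = 1 (multiplicity 1), λ = 2 (multiplicity 1), λ = 3 (multiplicity 1)


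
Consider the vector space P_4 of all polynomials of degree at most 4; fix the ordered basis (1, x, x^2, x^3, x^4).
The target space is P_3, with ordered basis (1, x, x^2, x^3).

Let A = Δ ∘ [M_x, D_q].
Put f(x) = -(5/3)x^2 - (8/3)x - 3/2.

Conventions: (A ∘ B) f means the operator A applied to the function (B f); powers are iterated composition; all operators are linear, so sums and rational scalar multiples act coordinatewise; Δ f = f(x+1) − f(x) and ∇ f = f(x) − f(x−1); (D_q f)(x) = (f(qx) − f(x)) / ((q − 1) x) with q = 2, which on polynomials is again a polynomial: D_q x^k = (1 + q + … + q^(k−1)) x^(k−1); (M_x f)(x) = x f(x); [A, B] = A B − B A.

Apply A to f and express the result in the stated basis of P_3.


D_q f = -5x - 8/3
M_x D_q f = -5x^2 - (8/3)x
M_x f = -(5/3)x^3 - (8/3)x^2 - (3/2)x
D_q M_x f = -(35/3)x^2 - 8x - 3/2
[M_x, D_q] f = (20/3)x^2 + (16/3)x + 3/2
Δ [M_x, D_q] f = (40/3)x + 12

the image equals g(x) = (40/3)x + 12


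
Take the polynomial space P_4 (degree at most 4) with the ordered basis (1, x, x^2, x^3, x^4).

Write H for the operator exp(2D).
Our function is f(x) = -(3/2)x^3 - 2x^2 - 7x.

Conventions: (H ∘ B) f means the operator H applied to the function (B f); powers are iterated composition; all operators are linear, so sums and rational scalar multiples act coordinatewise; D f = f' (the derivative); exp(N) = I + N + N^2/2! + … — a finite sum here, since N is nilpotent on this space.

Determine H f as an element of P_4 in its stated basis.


order-1 term: -9x^2 - 8x - 14
order-2 term: -18x - 8
order-3 term: -12
the series for exp(2D) f terminates at order 3
exp(2D) f = -(3/2)x^3 - 11x^2 - 33x - 34

the result is g(x) = -(3/2)x^3 - 11x^2 - 33x - 34


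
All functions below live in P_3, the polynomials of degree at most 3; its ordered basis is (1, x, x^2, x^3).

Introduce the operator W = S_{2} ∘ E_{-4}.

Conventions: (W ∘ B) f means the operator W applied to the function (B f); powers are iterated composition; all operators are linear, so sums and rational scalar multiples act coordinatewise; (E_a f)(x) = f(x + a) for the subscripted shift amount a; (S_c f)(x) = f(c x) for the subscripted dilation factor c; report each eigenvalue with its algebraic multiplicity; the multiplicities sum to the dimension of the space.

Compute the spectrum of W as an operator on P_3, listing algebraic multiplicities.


λ = 1 (multiplicity 1), λ = 2 (multiplicity 1), λ = 4 (multiplicity 1), λ = 8 (multiplicity 1)

image of 1: 1
image of x: 2x - 4
image of x^2: 4x^2 - 16x + 16
image of x^3: 8x^3 - 48x^2 + 96x - 64
the matrix is upper triangular; its diagonal is (1, 2, 4, 8)
for a triangular matrix the eigenvalues are the diagonal entries, with algebraic multiplicity their repetition count


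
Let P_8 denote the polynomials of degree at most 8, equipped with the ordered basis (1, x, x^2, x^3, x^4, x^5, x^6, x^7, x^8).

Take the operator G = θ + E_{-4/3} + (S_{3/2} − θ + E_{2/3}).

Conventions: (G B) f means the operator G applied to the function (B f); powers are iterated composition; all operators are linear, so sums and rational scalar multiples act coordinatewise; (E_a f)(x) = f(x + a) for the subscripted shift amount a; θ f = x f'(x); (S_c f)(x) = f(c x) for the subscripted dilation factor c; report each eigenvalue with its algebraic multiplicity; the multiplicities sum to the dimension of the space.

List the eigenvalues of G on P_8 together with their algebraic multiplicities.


λ = 3 (multiplicity 1), λ = 7/2 (multiplicity 1), λ = 17/4 (multiplicity 1), λ = 43/8 (multiplicity 1), λ = 113/16 (multiplicity 1), λ = 307/32 (multiplicity 1), λ = 857/64 (multiplicity 1), λ = 2443/128 (multiplicity 1), λ = 7073/256 (multiplicity 1)

image of 1: 3
image of x: (7/2)x - 2/3
image of x^2: (17/4)x^2 - (4/3)x + 20/9
image of x^3: (43/8)x^3 - 2x^2 + (20/3)x - 56/27
image of x^4: (113/16)x^4 - (8/3)x^3 + (40/3)x^2 - (224/27)x + 272/81
image of x^5: (307/32)x^5 - (10/3)x^4 + (200/9)x^3 - (560/27)x^2 + (1360/81)x - 992/243
image of x^6: (857/64)x^6 - 4x^5 + (100/3)x^4 - (1120/27)x^3 + (1360/27)x^2 - (1984/81)x + 4160/729
image of x^7: (2443/128)x^7 - (14/3)x^6 + (140/3)x^5 - (1960/27)x^4 + (9520/81)x^3 - (6944/81)x^2 + (29120/729)x - 16256/2187
image of x^8: (7073/256)x^8 - (16/3)x^7 + (560/9)x^6 - (3136/27)x^5 + (19040/81)x^4 - (55552/243)x^3 + (116480/729)x^2 - (130048/2187)x + 65792/6561
the matrix is upper triangular; its diagonal is (3, 7/2, 17/4, 43/8, 113/16, 307/32, 857/64, 2443/128, 7073/256)
for a triangular matrix the eigenvalues are the diagonal entries, with algebraic multiplicity their repetition count


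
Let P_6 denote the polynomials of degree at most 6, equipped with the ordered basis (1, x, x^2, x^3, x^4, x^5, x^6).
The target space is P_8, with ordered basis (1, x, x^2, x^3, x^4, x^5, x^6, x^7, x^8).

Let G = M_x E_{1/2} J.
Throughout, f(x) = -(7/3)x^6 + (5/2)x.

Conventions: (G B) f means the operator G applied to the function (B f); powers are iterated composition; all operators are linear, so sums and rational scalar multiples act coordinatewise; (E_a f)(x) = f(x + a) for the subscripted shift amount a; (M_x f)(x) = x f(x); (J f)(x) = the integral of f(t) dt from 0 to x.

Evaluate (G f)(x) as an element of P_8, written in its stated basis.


the result is g(x) = -(1/3)x^8 - (7/6)x^7 - (7/4)x^6 - (35/24)x^5 - (35/48)x^4 + (33/32)x^3 + (233/192)x^2 + (119/384)x

J f = -(1/3)x^7 + (5/4)x^2
E_{1/2} J f = -(1/3)x^7 - (7/6)x^6 - (7/4)x^5 - (35/24)x^4 - (35/48)x^3 + (33/32)x^2 + (233/192)x + 119/384
M_x (E_{1/2} J) f = -(1/3)x^8 - (7/6)x^7 - (7/4)x^6 - (35/24)x^5 - (35/48)x^4 + (33/32)x^3 + (233/192)x^2 + (119/384)x


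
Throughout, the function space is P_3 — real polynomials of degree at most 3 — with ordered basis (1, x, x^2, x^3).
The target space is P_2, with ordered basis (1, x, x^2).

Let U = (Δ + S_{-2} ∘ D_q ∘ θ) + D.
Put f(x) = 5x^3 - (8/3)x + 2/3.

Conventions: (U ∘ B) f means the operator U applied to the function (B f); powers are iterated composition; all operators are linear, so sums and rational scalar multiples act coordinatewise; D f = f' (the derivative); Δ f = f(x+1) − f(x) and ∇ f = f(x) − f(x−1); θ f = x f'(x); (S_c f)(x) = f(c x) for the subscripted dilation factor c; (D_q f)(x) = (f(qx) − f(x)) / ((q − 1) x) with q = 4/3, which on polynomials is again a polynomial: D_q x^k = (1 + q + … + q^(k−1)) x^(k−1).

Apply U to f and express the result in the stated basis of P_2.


the image equals g(x) = (830/3)x^2 + 15x - 3

Δ f = 15x^2 + 15x + 7/3
θ f = 15x^3 - (8/3)x
D_q θ f = (185/3)x^2 - 8/3
S_{-2} D_q θ f = (740/3)x^2 - 8/3
(Δ + S_{-2} ∘ D_q ∘ θ) f = (785/3)x^2 + 15x - 1/3
D f = 15x^2 - 8/3
((Δ + S_{-2} ∘ D_q ∘ θ) + D) f = (830/3)x^2 + 15x - 3


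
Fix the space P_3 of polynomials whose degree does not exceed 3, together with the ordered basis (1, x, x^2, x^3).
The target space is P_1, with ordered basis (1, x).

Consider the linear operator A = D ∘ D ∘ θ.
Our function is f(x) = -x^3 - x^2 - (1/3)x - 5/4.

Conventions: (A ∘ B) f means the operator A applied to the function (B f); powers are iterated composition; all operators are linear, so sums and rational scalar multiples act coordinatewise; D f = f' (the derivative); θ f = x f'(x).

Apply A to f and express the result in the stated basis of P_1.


θ f = -3x^3 - 2x^2 - (1/3)x
D θ f = -9x^2 - 4x - 1/3
D D θ f = -18x - 4

the result is g(x) = -18x - 4


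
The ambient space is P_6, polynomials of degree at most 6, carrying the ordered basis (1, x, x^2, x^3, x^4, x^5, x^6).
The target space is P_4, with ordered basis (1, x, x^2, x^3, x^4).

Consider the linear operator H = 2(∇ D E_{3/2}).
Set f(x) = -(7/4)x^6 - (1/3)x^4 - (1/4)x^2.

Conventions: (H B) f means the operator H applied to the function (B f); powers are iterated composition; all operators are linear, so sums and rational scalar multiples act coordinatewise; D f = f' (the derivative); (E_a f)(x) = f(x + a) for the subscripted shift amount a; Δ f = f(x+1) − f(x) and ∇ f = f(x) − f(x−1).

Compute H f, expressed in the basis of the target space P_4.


E_{3/2} f = -(7/4)x^6 - (63/4)x^5 - (2851/48)x^4 - (961/8)x^3 - (8809/64)x^2 - (5439/64)x - 5679/256
D E_{3/2} f = -(21/2)x^5 - (315/4)x^4 - (2851/12)x^3 - (2883/8)x^2 - (8809/32)x - 5439/64
∇ D E_{3/2} f = -(105/2)x^4 - 210x^3 - (1381/4)x^2 - (541/2)x - 8087/96
(2(∇ D E_{3/2})) f = -105x^4 - 420x^3 - (1381/2)x^2 - 541x - 8087/48

the result is g(x) = -105x^4 - 420x^3 - (1381/2)x^2 - 541x - 8087/48


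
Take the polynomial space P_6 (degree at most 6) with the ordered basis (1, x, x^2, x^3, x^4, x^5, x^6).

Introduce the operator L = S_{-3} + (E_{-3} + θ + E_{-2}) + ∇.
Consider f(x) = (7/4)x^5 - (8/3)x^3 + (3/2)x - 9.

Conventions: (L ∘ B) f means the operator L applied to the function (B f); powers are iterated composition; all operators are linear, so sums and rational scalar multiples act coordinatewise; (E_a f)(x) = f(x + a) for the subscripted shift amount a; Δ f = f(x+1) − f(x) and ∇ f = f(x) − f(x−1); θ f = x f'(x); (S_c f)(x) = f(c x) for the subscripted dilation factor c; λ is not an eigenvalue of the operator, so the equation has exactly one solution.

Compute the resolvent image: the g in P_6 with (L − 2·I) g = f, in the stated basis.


write g with unknown coordinates in the stated basis and equate coefficients in (L − 2·I) g = f
solving from the highest basis element down gives g = -(1/136)x^5 - (1/578)x^4 + (1571/20808)x^3 - (1274/9537)x^2 - (4804/9537)x - 497459/57222
check: L g = (59/34)x^5 - (1/289)x^4 - (26173/10404)x^3 - (2548/9537)x^2 + (9395/19074)x - 754958/28611
so L g − 2·g = (7/4)x^5 - (8/3)x^3 + (3/2)x - 9 = f ✓

the result is g(x) = -(1/136)x^5 - (1/578)x^4 + (1571/20808)x^3 - (1274/9537)x^2 - (4804/9537)x - 497459/57222


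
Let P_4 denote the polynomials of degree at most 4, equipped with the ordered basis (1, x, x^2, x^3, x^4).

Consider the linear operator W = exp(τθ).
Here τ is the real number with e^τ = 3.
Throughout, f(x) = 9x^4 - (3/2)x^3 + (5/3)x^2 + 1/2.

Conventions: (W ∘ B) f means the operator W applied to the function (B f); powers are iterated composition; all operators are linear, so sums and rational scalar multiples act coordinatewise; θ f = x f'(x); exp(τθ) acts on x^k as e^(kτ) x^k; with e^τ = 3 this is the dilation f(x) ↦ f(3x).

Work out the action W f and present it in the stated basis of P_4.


exp(τθ) x^k = e^(kτ) x^k; with e^τ = 3 this sends x^k to 3^k x^k
x^2 ↦ 9 x^2
x^3 ↦ 27 x^3
x^4 ↦ 81 x^4
applying this coordinatewise to f: exp(τθ) f = 729x^4 - (81/2)x^3 + 15x^2 + 1/2

g(x) = 729x^4 - (81/2)x^3 + 15x^2 + 1/2


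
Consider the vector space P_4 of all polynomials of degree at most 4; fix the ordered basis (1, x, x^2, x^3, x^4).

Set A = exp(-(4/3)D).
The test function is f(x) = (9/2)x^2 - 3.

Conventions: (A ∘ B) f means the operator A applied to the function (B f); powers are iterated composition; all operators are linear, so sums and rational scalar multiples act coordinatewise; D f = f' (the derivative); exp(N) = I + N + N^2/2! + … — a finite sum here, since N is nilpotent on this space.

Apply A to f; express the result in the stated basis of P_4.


the result is g(x) = (9/2)x^2 - 12x + 5

order-1 term: -12x
order-2 term: 8
the series for exp(-(4/3)D) f terminates at order 2
exp(-(4/3)D) f = (9/2)x^2 - 12x + 5
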